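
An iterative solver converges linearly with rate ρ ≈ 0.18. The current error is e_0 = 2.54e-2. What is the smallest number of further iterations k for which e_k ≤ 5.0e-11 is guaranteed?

12

After k steps, e_k ≈ 2.54e-2·0.18^k.
Need 0.18^k ≤ 5.0e-11/2.54e-2 = 1.9685e-09.
k ≥ ln(1.9685e-09)/ln(0.18) = -20.0460/-1.71480 = 11.690.
Smallest integer k = 12.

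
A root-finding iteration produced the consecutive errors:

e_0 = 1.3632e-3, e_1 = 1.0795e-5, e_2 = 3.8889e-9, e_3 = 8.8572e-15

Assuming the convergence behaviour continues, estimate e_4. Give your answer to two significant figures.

5.0e-24

First estimate the order: p ≈ ln(e_3/e_2) / ln(e_2/e_1) = ln(8.8572e-15/3.8889e-9)/ln(3.8889e-9/1.0795e-5) = ln(2.27756e-06)/ln(0.00036025) ≈ 1.6387.
Then e_4 ≈ e_3·(e_3/e_2)^p = 8.8572e-15·(2.27756e-06)^1.6387 = 8.8572e-15·5.67004e-10 ≈ 5.022e-24.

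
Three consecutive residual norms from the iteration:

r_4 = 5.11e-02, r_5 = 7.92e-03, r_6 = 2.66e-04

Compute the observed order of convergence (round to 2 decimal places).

p ≈ ln(r_6/r_5) / ln(r_5/r_4)
  = ln(2.66e-04/7.92e-03) / ln(7.92e-03/5.11e-02)
  = ln(0.0335859) / ln(0.15499)
  = -3.39365 / -1.86439 ≈ 1.82025

1.82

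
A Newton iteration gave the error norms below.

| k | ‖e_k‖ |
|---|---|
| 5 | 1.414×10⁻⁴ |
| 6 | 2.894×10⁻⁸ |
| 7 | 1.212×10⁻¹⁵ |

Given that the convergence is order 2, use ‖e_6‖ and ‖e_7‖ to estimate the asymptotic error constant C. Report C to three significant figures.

1.45

C ≈ ‖e_7‖ / ‖e_6‖^2
  = 1.212×10⁻¹⁵ / (2.894×10⁻⁸)^2
  = 1.212×10⁻¹⁵ / 8.37524e-16 ≈ 1.4471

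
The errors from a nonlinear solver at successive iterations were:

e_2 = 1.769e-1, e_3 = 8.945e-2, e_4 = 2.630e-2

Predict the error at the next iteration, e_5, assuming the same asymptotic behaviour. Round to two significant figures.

First estimate the order: p ≈ ln(e_4/e_3) / ln(e_3/e_2) = ln(2.630e-2/8.945e-2)/ln(8.945e-2/1.769e-1) = ln(0.294019)/ln(0.505653) ≈ 1.7951.
Then e_5 ≈ e_4·(e_4/e_3)^p = 2.630e-2·(0.294019)^1.7951 = 2.630e-2·0.111091 ≈ 0.002922.

2.9e-3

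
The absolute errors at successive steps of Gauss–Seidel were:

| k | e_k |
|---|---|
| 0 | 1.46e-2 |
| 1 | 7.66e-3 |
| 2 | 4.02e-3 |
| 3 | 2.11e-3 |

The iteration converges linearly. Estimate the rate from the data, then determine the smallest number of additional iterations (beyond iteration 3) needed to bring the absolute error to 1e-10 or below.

27

Rate ρ ≈ e_3/e_2 = 2.11e-3/4.02e-3 = 0.5249.
After j more steps, e_{3+j} ≈ 2.11e-3·ρ^j; need ρ^j ≤ 1e-10/2.11e-3 = 4.73934e-08.
j ≥ ln(4.73934e-08)/ln(0.5249) = -16.8648/-0.64455 = 26.165.
So 27 more iterations are needed.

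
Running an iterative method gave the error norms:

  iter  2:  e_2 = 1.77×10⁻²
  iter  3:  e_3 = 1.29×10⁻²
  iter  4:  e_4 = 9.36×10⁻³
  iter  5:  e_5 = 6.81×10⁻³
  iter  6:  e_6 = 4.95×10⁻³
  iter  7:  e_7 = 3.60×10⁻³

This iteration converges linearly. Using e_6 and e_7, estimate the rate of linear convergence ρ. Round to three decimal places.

0.727

ρ ≈ e_7/e_6 = 3.60×10⁻³/4.95×10⁻³ = 0.72727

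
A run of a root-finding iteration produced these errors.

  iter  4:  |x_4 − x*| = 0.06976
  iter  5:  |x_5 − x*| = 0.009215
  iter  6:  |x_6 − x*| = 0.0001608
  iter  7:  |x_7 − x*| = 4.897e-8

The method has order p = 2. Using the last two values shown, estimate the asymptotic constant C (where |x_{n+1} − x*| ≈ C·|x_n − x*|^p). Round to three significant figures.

1.89

C ≈ |x_7 − x*| / |x_6 − x*|^2
  = 4.897e-8 / (0.0001608)^2
  = 4.897e-8 / 2.58566e-08 ≈ 1.8939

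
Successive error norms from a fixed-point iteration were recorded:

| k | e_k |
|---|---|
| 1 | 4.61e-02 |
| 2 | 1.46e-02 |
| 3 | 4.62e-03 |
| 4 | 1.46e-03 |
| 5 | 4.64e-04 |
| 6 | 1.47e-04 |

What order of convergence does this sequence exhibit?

Consecutive ratios: e_6/e_5 = 1.47e-04/4.64e-04 = 0.31681, e_5/e_4 = 4.64e-04/1.46e-03 = 0.317808.
p ≈ ln(0.31681)/ln(0.317808) = -1.1495/-1.1463 ≈ 1.00.
So the convergence is linear (order 1).

1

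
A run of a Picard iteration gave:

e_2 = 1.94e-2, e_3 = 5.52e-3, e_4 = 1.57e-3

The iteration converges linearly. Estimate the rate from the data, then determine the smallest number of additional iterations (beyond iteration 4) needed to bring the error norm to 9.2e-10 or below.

12

Rate ρ ≈ e_4/e_3 = 1.57e-3/5.52e-3 = 0.2844.
After j more steps, e_{4+j} ≈ 1.57e-3·ρ^j; need ρ^j ≤ 9.2e-10/1.57e-3 = 5.85987e-07.
j ≥ ln(5.85987e-07)/ln(0.2844) = -14.3500/-1.25737 = 11.413.
So 12 more iterations are needed.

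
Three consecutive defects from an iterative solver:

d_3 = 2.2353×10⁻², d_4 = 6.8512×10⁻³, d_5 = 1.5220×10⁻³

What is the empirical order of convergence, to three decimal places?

p ≈ ln(d_5/d_4) / ln(d_4/d_3)
  = ln(1.5220×10⁻³/6.8512×10⁻³) / ln(6.8512×10⁻³/2.2353×10⁻²)
  = ln(0.222151) / ln(0.3065)
  = -1.504398 / -1.182538 ≈ 1.272177

1.272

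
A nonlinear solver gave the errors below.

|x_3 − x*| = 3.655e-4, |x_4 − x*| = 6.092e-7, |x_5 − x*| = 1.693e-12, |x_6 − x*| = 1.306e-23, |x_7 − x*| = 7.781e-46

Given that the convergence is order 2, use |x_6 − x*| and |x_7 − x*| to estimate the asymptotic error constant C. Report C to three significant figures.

C ≈ |x_7 − x*| / |x_6 − x*|^2
  = 7.781e-46 / (1.306e-23)^2
  = 7.781e-46 / 1.70564e-46 ≈ 4.5619

4.56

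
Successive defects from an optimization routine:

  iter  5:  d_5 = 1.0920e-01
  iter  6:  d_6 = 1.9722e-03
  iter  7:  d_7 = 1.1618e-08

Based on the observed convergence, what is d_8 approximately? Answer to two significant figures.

First estimate the order: p ≈ ln(d_7/d_6) / ln(d_6/d_5) = ln(1.1618e-08/1.9722e-03)/ln(1.9722e-03/1.0920e-01) = ln(5.89088e-06)/ln(0.0180604) ≈ 3.0000.
Then d_8 ≈ d_7·(d_7/d_6)^p = 1.1618e-08·(5.89088e-06)^3.0000 = 1.1618e-08·2.04428e-16 ≈ 2.375e-24.

2.4e-24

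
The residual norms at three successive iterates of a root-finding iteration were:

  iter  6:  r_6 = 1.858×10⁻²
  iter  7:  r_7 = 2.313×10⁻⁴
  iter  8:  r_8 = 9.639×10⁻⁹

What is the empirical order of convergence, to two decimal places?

2.30

p ≈ ln(r_8/r_7) / ln(r_7/r_6)
  = ln(9.639×10⁻⁹/2.313×10⁻⁴) / ln(2.313×10⁻⁴/1.858×10⁻²)
  = ln(4.16732e-05) / ln(0.0124489)
  = -10.08565 / -4.38612 ≈ 2.29945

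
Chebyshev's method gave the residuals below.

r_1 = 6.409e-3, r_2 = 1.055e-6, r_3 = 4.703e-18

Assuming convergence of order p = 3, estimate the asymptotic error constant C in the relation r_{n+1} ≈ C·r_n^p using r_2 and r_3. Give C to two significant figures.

4.0

C ≈ r_3 / r_2^3
  = 4.703e-18 / (1.055e-6)^3
  = 4.703e-18 / 1.17424e-18 ≈ 4.0051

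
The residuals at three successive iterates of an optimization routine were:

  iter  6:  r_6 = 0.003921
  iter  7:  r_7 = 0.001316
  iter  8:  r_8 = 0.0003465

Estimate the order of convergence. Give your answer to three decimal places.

p ≈ ln(r_8/r_7) / ln(r_7/r_6)
  = ln(0.0003465/0.001316) / ln(0.001316/0.003921)
  = ln(0.263298) / ln(0.335629)
  = -1.334469 / -1.091749 ≈ 1.222322

1.222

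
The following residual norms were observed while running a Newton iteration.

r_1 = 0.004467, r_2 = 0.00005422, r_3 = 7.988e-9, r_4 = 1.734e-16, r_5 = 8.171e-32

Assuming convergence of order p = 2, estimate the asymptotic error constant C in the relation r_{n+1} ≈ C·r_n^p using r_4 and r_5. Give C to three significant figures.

C ≈ r_5 / r_4^2
  = 8.171e-32 / (1.734e-16)^2
  = 8.171e-32 / 3.00676e-32 ≈ 2.7175

2.72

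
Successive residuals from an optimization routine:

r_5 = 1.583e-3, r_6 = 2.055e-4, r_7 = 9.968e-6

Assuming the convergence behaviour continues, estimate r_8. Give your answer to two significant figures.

1.1e-7

First estimate the order: p ≈ ln(r_7/r_6) / ln(r_6/r_5) = ln(9.968e-6/2.055e-4)/ln(2.055e-4/1.583e-3) = ln(0.0485061)/ln(0.129817) ≈ 1.4822.
Then r_8 ≈ r_7·(r_7/r_6)^p = 9.968e-6·(0.0485061)^1.4822 = 9.968e-6·0.0112742 ≈ 1.124e-07.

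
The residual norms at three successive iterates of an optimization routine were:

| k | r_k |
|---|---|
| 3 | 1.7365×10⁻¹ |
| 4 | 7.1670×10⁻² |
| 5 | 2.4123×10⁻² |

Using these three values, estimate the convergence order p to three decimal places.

1.230

p ≈ ln(r_5/r_4) / ln(r_4/r_3)
  = ln(2.4123×10⁻²/7.1670×10⁻²) / ln(7.1670×10⁻²/1.7365×10⁻¹)
  = ln(0.336584) / ln(0.412727)
  = -1.088908 / -0.884969 ≈ 1.230448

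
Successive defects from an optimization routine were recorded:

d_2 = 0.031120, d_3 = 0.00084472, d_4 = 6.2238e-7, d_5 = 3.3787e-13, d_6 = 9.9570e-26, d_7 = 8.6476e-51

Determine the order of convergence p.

2

Consecutive ratios: d_7/d_6 = 8.6476e-51/9.9570e-26 = 8.68495e-26, d_6/d_5 = 9.9570e-26/3.3787e-13 = 2.94699e-13.
p ≈ ln(8.68495e-26)/ln(2.94699e-13) = -57.7056/-28.8528 ≈ 2.00.
So the convergence is quadratic (order 2).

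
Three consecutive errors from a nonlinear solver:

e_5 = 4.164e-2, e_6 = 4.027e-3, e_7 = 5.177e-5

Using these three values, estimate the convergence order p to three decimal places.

p ≈ ln(e_7/e_6) / ln(e_6/e_5)
  = ln(5.177e-5/4.027e-3) / ln(4.027e-3/4.164e-2)
  = ln(0.0128557) / ln(0.0967099)
  = -4.353968 / -2.336040 ≈ 1.863824

1.864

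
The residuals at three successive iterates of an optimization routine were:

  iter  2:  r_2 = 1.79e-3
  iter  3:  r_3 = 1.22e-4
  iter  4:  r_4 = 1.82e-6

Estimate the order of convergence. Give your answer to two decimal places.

p ≈ ln(r_4/r_3) / ln(r_3/r_2)
  = ln(1.82e-6/1.22e-4) / ln(1.22e-4/1.79e-3)
  = ln(0.014918) / ln(0.0681564)
  = -4.20519 / -2.68595 ≈ 1.56562

1.57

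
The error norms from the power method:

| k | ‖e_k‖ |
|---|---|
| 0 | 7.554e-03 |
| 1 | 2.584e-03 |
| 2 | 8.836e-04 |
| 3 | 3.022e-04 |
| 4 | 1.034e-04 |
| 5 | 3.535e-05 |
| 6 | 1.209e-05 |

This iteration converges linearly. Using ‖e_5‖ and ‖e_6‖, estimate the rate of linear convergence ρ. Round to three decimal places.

0.342

ρ ≈ ‖e_6‖/‖e_5‖ = 1.209e-05/3.535e-05 = 0.34201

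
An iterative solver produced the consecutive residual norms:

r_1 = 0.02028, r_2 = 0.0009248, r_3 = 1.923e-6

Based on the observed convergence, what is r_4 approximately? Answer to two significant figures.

First estimate the order: p ≈ ln(r_3/r_2) / ln(r_2/r_1) = ln(1.923e-6/0.0009248)/ln(0.0009248/0.02028) = ln(0.00207937)/ln(0.0456016) ≈ 2.0000.
Then r_4 ≈ r_3·(r_3/r_2)^p = 1.923e-6·(0.00207937)^2.0000 = 1.923e-6·4.32378e-06 ≈ 8.315e-12.

8.3e-12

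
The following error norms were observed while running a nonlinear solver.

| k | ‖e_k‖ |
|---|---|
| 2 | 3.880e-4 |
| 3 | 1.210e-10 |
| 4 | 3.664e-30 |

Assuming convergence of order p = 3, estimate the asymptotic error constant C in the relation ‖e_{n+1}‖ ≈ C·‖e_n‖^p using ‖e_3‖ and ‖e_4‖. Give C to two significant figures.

C ≈ ‖e_4‖ / ‖e_3‖^3
  = 3.664e-30 / (1.210e-10)^3
  = 3.664e-30 / 1.77156e-30 ≈ 2.0682

2.1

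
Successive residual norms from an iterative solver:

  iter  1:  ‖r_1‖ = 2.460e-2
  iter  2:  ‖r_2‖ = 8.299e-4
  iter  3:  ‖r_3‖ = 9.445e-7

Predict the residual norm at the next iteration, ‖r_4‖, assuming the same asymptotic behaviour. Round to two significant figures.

First estimate the order: p ≈ ln(‖r_3‖/‖r_2‖) / ln(‖r_2‖/‖r_1‖) = ln(9.445e-7/8.299e-4)/ln(8.299e-4/2.460e-2) = ln(0.00113809)/ln(0.0337358) ≈ 2.0000.
Then ‖r_4‖ ≈ ‖r_3‖·(‖r_3‖/‖r_2‖)^p = 9.445e-7·(0.00113809)^2.0000 = 9.445e-7·1.29525e-06 ≈ 1.223e-12.

1.2e-12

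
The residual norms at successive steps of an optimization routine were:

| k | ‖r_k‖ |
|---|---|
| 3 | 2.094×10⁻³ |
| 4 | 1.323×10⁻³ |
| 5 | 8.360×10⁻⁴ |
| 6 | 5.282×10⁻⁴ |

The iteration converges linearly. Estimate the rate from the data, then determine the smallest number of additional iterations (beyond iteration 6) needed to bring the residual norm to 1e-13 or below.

Rate ρ ≈ ‖r_6‖/‖r_5‖ = 5.282×10⁻⁴/8.360×10⁻⁴ = 0.6318.
After j more steps, ‖r_{6+j}‖ ≈ 5.282×10⁻⁴·ρ^j; need ρ^j ≤ 1e-13/5.282×10⁻⁴ = 1.89322e-10.
j ≥ ln(1.89322e-10)/ln(0.6318) = -22.3876/-0.45918 = 48.756.
So 49 more iterations are needed.

49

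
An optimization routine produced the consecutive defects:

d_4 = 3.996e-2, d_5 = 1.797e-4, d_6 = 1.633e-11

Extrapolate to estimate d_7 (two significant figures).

1.2e-32

First estimate the order: p ≈ ln(d_6/d_5) / ln(d_5/d_4) = ln(1.633e-11/1.797e-4)/ln(1.797e-4/3.996e-2) = ln(9.08737e-08)/ln(0.004497) ≈ 3.0001.
Then d_7 ≈ d_6·(d_6/d_5)^p = 1.633e-11·(9.08737e-08)^3.0001 = 1.633e-11·7.49222e-22 ≈ 1.223e-32.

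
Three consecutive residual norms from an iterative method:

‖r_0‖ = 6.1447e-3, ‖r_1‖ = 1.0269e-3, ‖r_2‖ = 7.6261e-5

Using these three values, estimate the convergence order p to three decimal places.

p ≈ ln(‖r_2‖/‖r_1‖) / ln(‖r_1‖/‖r_0‖)
  = ln(7.6261e-5/1.0269e-3) / ln(1.0269e-3/6.1447e-3)
  = ln(0.0742633) / ln(0.16712)
  = -2.600138 / -1.789043 ≈ 1.453368

1.453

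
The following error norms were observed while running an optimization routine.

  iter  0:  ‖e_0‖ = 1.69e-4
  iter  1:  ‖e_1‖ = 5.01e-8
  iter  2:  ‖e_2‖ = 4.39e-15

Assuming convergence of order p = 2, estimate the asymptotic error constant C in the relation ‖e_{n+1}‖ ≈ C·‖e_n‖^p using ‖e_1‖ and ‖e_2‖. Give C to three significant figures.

C ≈ ‖e_2‖ / ‖e_1‖^2
  = 4.39e-15 / (5.01e-8)^2
  = 4.39e-15 / 2.51001e-15 ≈ 1.749

1.75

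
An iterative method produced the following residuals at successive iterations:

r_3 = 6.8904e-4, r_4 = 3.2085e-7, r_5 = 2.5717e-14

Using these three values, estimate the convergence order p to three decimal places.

p ≈ ln(r_5/r_4) / ln(r_4/r_3)
  = ln(2.5717e-14/3.2085e-7) / ln(3.2085e-7/6.8904e-4)
  = ln(8.01527e-08) / ln(0.000465648)
  = -16.339332 / -7.672081 ≈ 2.129713

2.130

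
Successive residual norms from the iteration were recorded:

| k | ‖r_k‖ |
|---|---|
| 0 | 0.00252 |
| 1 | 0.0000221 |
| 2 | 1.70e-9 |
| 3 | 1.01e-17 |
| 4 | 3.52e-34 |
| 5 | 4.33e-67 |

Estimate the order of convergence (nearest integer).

2

Consecutive ratios: ‖r_5‖/‖r_4‖ = 4.33e-67/3.52e-34 = 1.23011e-33, ‖r_4‖/‖r_3‖ = 3.52e-34/1.01e-17 = 3.48515e-17.
p ≈ ln(1.23011e-33)/ln(3.48515e-17) = -75.7782/-37.8954 ≈ 2.00.
So the convergence is quadratic (order 2).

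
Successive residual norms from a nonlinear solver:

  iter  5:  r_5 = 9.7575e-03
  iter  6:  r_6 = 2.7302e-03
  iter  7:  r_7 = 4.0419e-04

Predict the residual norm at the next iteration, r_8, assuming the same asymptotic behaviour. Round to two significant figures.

First estimate the order: p ≈ ln(r_7/r_6) / ln(r_6/r_5) = ln(4.0419e-04/2.7302e-03)/ln(2.7302e-03/9.7575e-03) = ln(0.148044)/ln(0.279805) ≈ 1.4998.
Then r_8 ≈ r_7·(r_7/r_6)^p = 4.0419e-04·(0.148044)^1.4998 = 4.0419e-04·0.0569839 ≈ 2.303e-05.

2.3e-5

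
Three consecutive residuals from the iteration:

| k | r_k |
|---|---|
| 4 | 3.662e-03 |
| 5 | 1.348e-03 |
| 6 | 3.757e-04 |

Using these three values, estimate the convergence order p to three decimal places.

1.278

p ≈ ln(r_6/r_5) / ln(r_5/r_4)
  = ln(3.757e-04/1.348e-03) / ln(1.348e-03/3.662e-03)
  = ln(0.278709) / ln(0.368105)
  = -1.277587 / -0.999387 ≈ 1.278371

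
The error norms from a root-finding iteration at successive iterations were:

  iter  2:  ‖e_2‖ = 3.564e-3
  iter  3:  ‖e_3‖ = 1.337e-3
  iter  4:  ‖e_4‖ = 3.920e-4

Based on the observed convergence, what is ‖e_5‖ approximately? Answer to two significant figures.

First estimate the order: p ≈ ln(‖e_4‖/‖e_3‖) / ln(‖e_3‖/‖e_2‖) = ln(3.920e-4/1.337e-3)/ln(1.337e-3/3.564e-3) = ln(0.293194)/ln(0.37514) ≈ 1.2514.
Then ‖e_5‖ ≈ ‖e_4‖·(‖e_4‖/‖e_3‖)^p = 3.920e-4·(0.293194)^1.2514 = 3.920e-4·0.215376 ≈ 8.443e-05.

8.4e-5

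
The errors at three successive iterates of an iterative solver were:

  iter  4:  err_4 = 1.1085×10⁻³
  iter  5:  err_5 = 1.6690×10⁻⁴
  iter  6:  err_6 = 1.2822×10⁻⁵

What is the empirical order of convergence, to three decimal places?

1.355

p ≈ ln(err_6/err_5) / ln(err_5/err_4)
  = ln(1.2822×10⁻⁵/1.6690×10⁻⁴) / ln(1.6690×10⁻⁴/1.1085×10⁻³)
  = ln(0.0768244) / ln(0.150564)
  = -2.566233 / -1.893367 ≈ 1.355381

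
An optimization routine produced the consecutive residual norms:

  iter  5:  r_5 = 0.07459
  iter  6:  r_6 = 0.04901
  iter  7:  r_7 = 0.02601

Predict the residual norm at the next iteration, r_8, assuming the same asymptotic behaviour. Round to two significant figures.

1.0e-2

First estimate the order: p ≈ ln(r_7/r_6) / ln(r_6/r_5) = ln(0.02601/0.04901)/ln(0.04901/0.07459) = ln(0.530708)/ln(0.657059) ≈ 1.5085.
Then r_8 ≈ r_7·(r_7/r_6)^p = 0.02601·(0.530708)^1.5085 = 0.02601·0.384543 ≈ 0.01.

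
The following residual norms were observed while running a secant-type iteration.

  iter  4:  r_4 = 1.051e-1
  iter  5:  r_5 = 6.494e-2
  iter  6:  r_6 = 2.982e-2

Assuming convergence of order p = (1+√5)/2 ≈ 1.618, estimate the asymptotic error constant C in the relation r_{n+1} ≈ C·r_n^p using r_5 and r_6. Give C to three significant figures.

2.49

C ≈ r_6 / r_5^1.618
  = 2.982e-2 / (6.494e-2)^1.618
  = 2.982e-2 / 0.0119852 ≈ 2.4881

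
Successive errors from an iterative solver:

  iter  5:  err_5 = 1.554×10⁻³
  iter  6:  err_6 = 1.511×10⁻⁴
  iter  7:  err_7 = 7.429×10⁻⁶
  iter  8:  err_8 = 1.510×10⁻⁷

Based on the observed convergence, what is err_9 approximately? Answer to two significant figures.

9.8e-10

First estimate the order: p ≈ ln(err_8/err_7) / ln(err_7/err_6) = ln(1.510×10⁻⁷/7.429×10⁻⁶)/ln(7.429×10⁻⁶/1.511×10⁻⁴) = ln(0.0203258)/ln(0.0491661) ≈ 1.2932.
Then err_9 ≈ err_8·(err_8/err_7)^p = 1.510×10⁻⁷·(0.0203258)^1.2932 = 1.510×10⁻⁷·0.00648585 ≈ 9.794e-10.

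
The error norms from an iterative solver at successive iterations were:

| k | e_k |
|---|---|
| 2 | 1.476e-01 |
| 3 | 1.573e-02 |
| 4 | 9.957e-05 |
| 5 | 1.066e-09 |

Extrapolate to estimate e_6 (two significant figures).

First estimate the order: p ≈ ln(e_5/e_4) / ln(e_4/e_3) = ln(1.066e-09/9.957e-05)/ln(9.957e-05/1.573e-02) = ln(1.0706e-05)/ln(0.00632994) ≈ 2.2607.
Then e_6 ≈ e_5·(e_5/e_4)^p = 1.066e-09·(1.0706e-05)^2.2607 = 1.066e-09·5.80067e-12 ≈ 6.184e-21.

6.2e-21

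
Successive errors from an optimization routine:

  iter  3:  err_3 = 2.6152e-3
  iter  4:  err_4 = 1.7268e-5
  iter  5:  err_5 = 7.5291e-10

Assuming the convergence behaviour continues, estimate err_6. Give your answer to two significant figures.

First estimate the order: p ≈ ln(err_5/err_4) / ln(err_4/err_3) = ln(7.5291e-10/1.7268e-5)/ln(1.7268e-5/2.6152e-3) = ln(4.36015e-05)/ln(0.00660294) ≈ 2.0000.
Then err_6 ≈ err_5·(err_5/err_4)^p = 7.5291e-10·(4.36015e-05)^2.0000 = 7.5291e-10·1.90109e-09 ≈ 1.431e-18.

1.4e-18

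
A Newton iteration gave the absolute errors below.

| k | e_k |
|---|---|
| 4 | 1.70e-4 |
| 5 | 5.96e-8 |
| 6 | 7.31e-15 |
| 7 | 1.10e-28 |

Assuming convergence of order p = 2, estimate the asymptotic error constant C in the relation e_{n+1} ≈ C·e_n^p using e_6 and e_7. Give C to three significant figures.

C ≈ e_7 / e_6^2
  = 1.10e-28 / (7.31e-15)^2
  = 1.10e-28 / 5.34361e-29 ≈ 2.0585

2.06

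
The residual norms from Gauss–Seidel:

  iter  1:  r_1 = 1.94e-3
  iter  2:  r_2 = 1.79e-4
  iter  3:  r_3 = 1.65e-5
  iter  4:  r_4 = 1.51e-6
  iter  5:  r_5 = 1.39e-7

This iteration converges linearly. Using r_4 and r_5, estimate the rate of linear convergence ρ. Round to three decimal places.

0.092

ρ ≈ r_5/r_4 = 1.39e-7/1.51e-6 = 0.09205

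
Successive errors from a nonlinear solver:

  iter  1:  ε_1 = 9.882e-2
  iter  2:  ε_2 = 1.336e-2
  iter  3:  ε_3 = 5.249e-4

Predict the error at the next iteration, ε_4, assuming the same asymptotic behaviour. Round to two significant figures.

First estimate the order: p ≈ ln(ε_3/ε_2) / ln(ε_2/ε_1) = ln(5.249e-4/1.336e-2)/ln(1.336e-2/9.882e-2) = ln(0.0392889)/ln(0.135195) ≈ 1.6176.
Then ε_4 ≈ ε_3·(ε_3/ε_2)^p = 5.249e-4·(0.0392889)^1.6176 = 5.249e-4·0.0053222 ≈ 2.794e-06.

2.8e-6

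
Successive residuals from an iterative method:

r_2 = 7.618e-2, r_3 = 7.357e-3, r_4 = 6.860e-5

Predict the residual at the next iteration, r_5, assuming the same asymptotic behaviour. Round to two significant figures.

First estimate the order: p ≈ ln(r_4/r_3) / ln(r_3/r_2) = ln(6.860e-5/7.357e-3)/ln(7.357e-3/7.618e-2) = ln(0.00932445)/ln(0.0965739) ≈ 2.0001.
Then r_5 ≈ r_4·(r_4/r_3)^p = 6.860e-5·(0.00932445)^2.0001 = 6.860e-5·8.69047e-05 ≈ 5.962e-09.

6.0e-9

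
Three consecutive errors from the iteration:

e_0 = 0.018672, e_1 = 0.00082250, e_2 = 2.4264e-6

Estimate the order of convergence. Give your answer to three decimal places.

1.866

p ≈ ln(e_2/e_1) / ln(e_1/e_0)
  = ln(2.4264e-6/0.00082250) / ln(0.00082250/0.018672)
  = ln(0.00295003) / ln(0.0440499)
  = -5.825940 / -3.122432 ≈ 1.865834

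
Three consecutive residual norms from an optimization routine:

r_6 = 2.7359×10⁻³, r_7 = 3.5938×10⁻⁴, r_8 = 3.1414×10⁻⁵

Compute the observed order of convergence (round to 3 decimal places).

1.201

p ≈ ln(r_8/r_7) / ln(r_7/r_6)
  = ln(3.1414×10⁻⁵/3.5938×10⁻⁴) / ln(3.5938×10⁻⁴/2.7359×10⁻³)
  = ln(0.0874117) / ln(0.131357)
  = -2.437126 / -2.029836 ≈ 1.200652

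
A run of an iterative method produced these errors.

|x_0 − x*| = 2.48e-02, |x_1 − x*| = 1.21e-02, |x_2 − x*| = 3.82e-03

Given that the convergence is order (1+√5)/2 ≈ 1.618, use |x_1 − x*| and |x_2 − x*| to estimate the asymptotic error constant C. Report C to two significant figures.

C ≈ |x_2 − x*| / |x_1 − x*|^1.618
  = 3.82e-03 / (1.21e-02)^1.618
  = 3.82e-03 / 0.000790582 ≈ 4.8319

4.8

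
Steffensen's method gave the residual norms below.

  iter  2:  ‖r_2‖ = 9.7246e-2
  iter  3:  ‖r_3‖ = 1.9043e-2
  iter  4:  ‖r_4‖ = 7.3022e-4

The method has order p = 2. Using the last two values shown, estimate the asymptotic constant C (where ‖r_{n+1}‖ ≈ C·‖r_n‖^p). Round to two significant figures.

C ≈ ‖r_4‖ / ‖r_3‖^2
  = 7.3022e-4 / (1.9043e-2)^2
  = 7.3022e-4 / 0.000362636 ≈ 2.0136

2.0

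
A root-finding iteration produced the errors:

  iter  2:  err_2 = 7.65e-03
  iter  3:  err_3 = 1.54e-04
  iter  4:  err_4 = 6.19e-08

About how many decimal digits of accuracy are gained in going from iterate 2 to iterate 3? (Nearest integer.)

Digits gained ≈ log₁₀(err_2/err_3) = log₁₀(7.65e-03/1.54e-04) = log₁₀(49.6753) ≈ 1.696.

2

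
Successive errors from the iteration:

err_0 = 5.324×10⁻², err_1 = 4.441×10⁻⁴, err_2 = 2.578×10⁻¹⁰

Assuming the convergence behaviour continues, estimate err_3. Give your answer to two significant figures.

First estimate the order: p ≈ ln(err_2/err_1) / ln(err_1/err_0) = ln(2.578×10⁻¹⁰/4.441×10⁻⁴)/ln(4.441×10⁻⁴/5.324×10⁻²) = ln(5.805e-07)/ln(0.00834147) ≈ 3.0000.
Then err_3 ≈ err_2·(err_2/err_1)^p = 2.578×10⁻¹⁰·(5.805e-07)^3.0000 = 2.578×10⁻¹⁰·1.95617e-19 ≈ 5.043e-29.

5.0e-29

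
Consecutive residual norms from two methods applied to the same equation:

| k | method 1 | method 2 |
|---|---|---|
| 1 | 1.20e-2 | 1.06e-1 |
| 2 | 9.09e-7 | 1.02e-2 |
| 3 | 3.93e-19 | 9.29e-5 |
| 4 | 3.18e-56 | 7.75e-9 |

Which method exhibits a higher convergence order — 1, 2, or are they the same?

1

Method 1: p ≈ ln(3.18e-56/3.93e-19)/ln(3.93e-19/9.09e-7) ≈ 3.00.
Method 2: p ≈ ln(7.75e-9/9.29e-5)/ln(9.29e-5/1.02e-2) ≈ 2.00.
Method 1 has the higher order (≈3.0 vs ≈2.0).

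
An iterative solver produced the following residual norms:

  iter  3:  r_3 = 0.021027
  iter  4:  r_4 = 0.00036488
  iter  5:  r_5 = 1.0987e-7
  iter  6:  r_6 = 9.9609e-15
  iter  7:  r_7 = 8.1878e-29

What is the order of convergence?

Consecutive ratios: r_7/r_6 = 8.1878e-29/9.9609e-15 = 8.21994e-15, r_6/r_5 = 9.9609e-15/1.0987e-7 = 9.06608e-08.
p ≈ ln(8.21994e-15)/ln(9.06608e-08) = -32.4322/-16.2161 ≈ 2.00.
So the convergence is quadratic (order 2).

2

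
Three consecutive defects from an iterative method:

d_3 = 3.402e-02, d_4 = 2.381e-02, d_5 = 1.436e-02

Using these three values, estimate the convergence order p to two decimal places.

p ≈ ln(d_5/d_4) / ln(d_4/d_3)
  = ln(1.436e-02/2.381e-02) / ln(2.381e-02/3.402e-02)
  = ln(0.603108) / ln(0.699882)
  = -0.50566 / -0.35684 ≈ 1.41705

1.42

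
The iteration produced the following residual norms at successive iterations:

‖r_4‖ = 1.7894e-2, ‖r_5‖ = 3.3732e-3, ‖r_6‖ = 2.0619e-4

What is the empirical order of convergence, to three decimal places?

p ≈ ln(‖r_6‖/‖r_5‖) / ln(‖r_5‖/‖r_4‖)
  = ln(2.0619e-4/3.3732e-3) / ln(3.3732e-3/1.7894e-2)
  = ln(0.0611259) / ln(0.18851)
  = -2.794820 / -1.668604 ≈ 1.674945

1.675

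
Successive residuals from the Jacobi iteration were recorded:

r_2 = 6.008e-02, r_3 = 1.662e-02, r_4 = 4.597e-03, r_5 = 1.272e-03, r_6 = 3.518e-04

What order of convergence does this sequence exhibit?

Consecutive ratios: r_6/r_5 = 3.518e-04/1.272e-03 = 0.276572, r_5/r_4 = 1.272e-03/4.597e-03 = 0.276702.
p ≈ ln(0.276572)/ln(0.276702) = -1.2853/-1.2848 ≈ 1.00.
So the convergence is linear (order 1).

1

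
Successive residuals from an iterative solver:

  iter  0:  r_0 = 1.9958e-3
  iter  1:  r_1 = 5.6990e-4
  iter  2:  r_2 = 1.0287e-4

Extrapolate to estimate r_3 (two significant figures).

9.9e-6

First estimate the order: p ≈ ln(r_2/r_1) / ln(r_1/r_0) = ln(1.0287e-4/5.6990e-4)/ln(5.6990e-4/1.9958e-3) = ln(0.180505)/ln(0.28555) ≈ 1.3659.
Then r_3 ≈ r_2·(r_2/r_1)^p = 1.0287e-4·(0.180505)^1.3659 = 1.0287e-4·0.0964803 ≈ 9.925e-06.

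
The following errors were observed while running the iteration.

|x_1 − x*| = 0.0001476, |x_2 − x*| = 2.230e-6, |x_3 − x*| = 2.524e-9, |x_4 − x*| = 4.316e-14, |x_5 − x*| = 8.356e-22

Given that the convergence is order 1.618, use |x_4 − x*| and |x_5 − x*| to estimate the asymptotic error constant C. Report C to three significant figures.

C ≈ |x_5 − x*| / |x_4 − x*|^1.618
  = 8.356e-22 / (4.316e-14)^1.618
  = 8.356e-22 / 2.37444e-22 ≈ 3.5191

3.52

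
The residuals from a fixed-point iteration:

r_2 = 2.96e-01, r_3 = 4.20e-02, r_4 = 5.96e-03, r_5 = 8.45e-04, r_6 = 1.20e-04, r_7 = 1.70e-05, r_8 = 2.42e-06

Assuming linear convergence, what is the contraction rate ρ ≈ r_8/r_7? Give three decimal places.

ρ ≈ r_8/r_7 = 2.42e-06/1.70e-05 = 0.14235

0.142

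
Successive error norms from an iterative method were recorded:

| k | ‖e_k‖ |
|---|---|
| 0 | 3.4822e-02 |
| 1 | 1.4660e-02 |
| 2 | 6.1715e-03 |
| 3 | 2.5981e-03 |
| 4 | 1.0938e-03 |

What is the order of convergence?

1

Consecutive ratios: ‖e_4‖/‖e_3‖ = 1.0938e-03/2.5981e-03 = 0.421, ‖e_3‖/‖e_2‖ = 2.5981e-03/6.1715e-03 = 0.420984.
p ≈ ln(0.421)/ln(0.420984) = -0.8651/-0.8652 ≈ 1.00.
So the convergence is linear (order 1).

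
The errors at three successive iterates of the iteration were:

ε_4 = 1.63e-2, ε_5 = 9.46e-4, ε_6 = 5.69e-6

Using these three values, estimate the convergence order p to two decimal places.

1.80

p ≈ ln(ε_6/ε_5) / ln(ε_5/ε_4)
  = ln(5.69e-6/9.46e-4) / ln(9.46e-4/1.63e-2)
  = ln(0.0060148) / ln(0.0580368)
  = -5.11353 / -2.84668 ≈ 1.79631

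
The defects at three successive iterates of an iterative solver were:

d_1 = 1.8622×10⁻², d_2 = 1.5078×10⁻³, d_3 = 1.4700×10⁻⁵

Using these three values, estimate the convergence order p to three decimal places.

p ≈ ln(d_3/d_2) / ln(d_2/d_1)
  = ln(1.4700×10⁻⁵/1.5078×10⁻³) / ln(1.5078×10⁻³/1.8622×10⁻²)
  = ln(0.0097493) / ln(0.0809687)
  = -4.630560 / -2.513693 ≈ 1.842134

1.842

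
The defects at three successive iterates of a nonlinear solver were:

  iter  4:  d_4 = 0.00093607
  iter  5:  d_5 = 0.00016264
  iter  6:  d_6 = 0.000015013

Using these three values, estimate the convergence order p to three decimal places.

1.361

p ≈ ln(d_6/d_5) / ln(d_5/d_4)
  = ln(0.000015013/0.00016264) / ln(0.00016264/0.00093607)
  = ln(0.0923082) / ln(0.173748)
  = -2.382622 / -1.750149 ≈ 1.361382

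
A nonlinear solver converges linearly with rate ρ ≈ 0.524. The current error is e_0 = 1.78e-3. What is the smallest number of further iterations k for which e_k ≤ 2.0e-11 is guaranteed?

After k steps, e_k ≈ 1.78e-3·0.524^k.
Need 0.524^k ≤ 2.0e-11/1.78e-3 = 1.1236e-08.
k ≥ ln(1.1236e-08)/ln(0.524) = -18.3041/-0.64626 = 28.323.
Smallest integer k = 29.

29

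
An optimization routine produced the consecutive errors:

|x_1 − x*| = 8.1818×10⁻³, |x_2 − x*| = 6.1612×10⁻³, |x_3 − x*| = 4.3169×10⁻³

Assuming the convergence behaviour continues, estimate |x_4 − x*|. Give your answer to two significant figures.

First estimate the order: p ≈ ln(|x_3 − x*|/|x_2 − x*|) / ln(|x_2 − x*|/|x_1 − x*|) = ln(4.3169×10⁻³/6.1612×10⁻³)/ln(6.1612×10⁻³/8.1818×10⁻³) = ln(0.700659)/ln(0.753037) ≈ 1.2542.
Then |x_4 − x*| ≈ |x_3 − x*|·(|x_3 − x*|/|x_2 − x*|)^p = 4.3169×10⁻³·(0.700659)^1.2542 = 4.3169×10⁻³·0.64008 ≈ 0.002763.

2.8e-3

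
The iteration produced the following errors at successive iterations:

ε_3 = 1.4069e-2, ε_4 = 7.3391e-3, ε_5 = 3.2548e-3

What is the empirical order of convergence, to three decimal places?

p ≈ ln(ε_5/ε_4) / ln(ε_4/ε_3)
  = ln(3.2548e-3/7.3391e-3) / ln(7.3391e-3/1.4069e-2)
  = ln(0.443488) / ln(0.52165)
  = -0.813085 / -0.650758 ≈ 1.249443

1.249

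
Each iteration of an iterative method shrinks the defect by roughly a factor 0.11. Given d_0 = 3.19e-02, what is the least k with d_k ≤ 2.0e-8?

7

After k steps, d_k ≈ 3.19e-02·0.11^k.
Need 0.11^k ≤ 2.0e-8/3.19e-02 = 6.26959e-07.
k ≥ ln(6.26959e-07)/ln(0.11) = -14.2824/-2.20727 = 6.471.
Smallest integer k = 7.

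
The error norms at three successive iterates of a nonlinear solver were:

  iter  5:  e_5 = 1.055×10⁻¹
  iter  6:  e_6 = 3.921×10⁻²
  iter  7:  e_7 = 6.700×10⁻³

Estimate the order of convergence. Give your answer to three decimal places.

p ≈ ln(e_7/e_6) / ln(e_6/e_5)
  = ln(6.700×10⁻³/3.921×10⁻²) / ln(3.921×10⁻²/1.055×10⁻¹)
  = ln(0.170875) / ln(0.371659)
  = -1.766823 / -0.989779 ≈ 1.785068

1.785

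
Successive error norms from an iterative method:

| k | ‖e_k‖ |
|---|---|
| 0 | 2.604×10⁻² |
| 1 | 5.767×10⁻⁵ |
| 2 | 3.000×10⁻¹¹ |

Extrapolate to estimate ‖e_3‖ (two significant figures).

First estimate the order: p ≈ ln(‖e_2‖/‖e_1‖) / ln(‖e_1‖/‖e_0‖) = ln(3.000×10⁻¹¹/5.767×10⁻⁵)/ln(5.767×10⁻⁵/2.604×10⁻²) = ln(5.20201e-07)/ln(0.00221467) ≈ 2.3671.
Then ‖e_3‖ ≈ ‖e_2‖·(‖e_2‖/‖e_1‖)^p = 3.000×10⁻¹¹·(5.20201e-07)^2.3671 = 3.000×10⁻¹¹·1.33521e-15 ≈ 4.006e-26.

4.0e-26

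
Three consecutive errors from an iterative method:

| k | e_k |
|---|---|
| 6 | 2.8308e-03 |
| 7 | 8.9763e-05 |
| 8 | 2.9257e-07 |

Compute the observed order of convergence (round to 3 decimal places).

p ≈ ln(e_8/e_7) / ln(e_7/e_6)
  = ln(2.9257e-07/8.9763e-05) / ln(8.9763e-05/2.8308e-03)
  = ln(0.00325936) / ln(0.0317094)
  = -5.726224 / -3.451142 ≈ 1.659226

1.659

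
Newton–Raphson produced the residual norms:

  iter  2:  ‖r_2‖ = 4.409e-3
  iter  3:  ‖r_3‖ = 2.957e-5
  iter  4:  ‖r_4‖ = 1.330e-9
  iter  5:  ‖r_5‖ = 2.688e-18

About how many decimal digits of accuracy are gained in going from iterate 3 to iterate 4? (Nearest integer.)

4

Digits gained ≈ log₁₀(‖r_3‖/‖r_4‖) = log₁₀(2.957e-5/1.330e-9) = log₁₀(22233.1) ≈ 4.347.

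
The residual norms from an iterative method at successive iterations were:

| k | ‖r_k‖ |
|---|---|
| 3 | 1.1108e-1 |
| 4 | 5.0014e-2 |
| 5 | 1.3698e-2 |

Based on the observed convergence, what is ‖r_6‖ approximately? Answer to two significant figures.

First estimate the order: p ≈ ln(‖r_5‖/‖r_4‖) / ln(‖r_4‖/‖r_3‖) = ln(1.3698e-2/5.0014e-2)/ln(5.0014e-2/1.1108e-1) = ln(0.273883)/ln(0.450252) ≈ 1.6230.
Then ‖r_6‖ ≈ ‖r_5‖·(‖r_5‖/‖r_4‖)^p = 1.3698e-2·(0.273883)^1.6230 = 1.3698e-2·0.122227 ≈ 0.001674.

1.7e-3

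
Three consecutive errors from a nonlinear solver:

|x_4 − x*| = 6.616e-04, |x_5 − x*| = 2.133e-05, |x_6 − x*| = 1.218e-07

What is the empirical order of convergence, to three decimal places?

p ≈ ln(|x_6 − x*|/|x_5 − x*|) / ln(|x_5 − x*|/|x_4 − x*|)
  = ln(1.218e-07/2.133e-05) / ln(2.133e-05/6.616e-04)
  = ln(0.00571027) / ln(0.03224)
  = -5.165489 / -3.434547 ≈ 1.503980

1.504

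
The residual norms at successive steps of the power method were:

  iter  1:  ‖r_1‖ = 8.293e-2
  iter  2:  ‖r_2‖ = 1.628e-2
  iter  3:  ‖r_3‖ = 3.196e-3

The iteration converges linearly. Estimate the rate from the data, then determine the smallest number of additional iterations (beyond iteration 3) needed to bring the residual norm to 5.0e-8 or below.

7

Rate ρ ≈ ‖r_3‖/‖r_2‖ = 3.196e-3/1.628e-2 = 0.1963.
After j more steps, ‖r_{3+j}‖ ≈ 3.196e-3·ρ^j; need ρ^j ≤ 5.0e-8/3.196e-3 = 1.56446e-05.
j ≥ ln(1.56446e-05)/ln(0.1963) = -11.0654/-1.62811 = 6.796.
So 7 more iterations are needed.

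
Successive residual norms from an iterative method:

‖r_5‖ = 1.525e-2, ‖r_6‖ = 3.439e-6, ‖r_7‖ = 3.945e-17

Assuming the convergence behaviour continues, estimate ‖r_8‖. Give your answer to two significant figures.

6.0e-50

First estimate the order: p ≈ ln(‖r_7‖/‖r_6‖) / ln(‖r_6‖/‖r_5‖) = ln(3.945e-17/3.439e-6)/ln(3.439e-6/1.525e-2) = ln(1.14714e-11)/ln(0.000225508) ≈ 3.0000.
Then ‖r_8‖ ≈ ‖r_7‖·(‖r_7‖/‖r_6‖)^p = 3.945e-17·(1.14714e-11)^3.0000 = 3.945e-17·1.50956e-33 ≈ 5.955e-50.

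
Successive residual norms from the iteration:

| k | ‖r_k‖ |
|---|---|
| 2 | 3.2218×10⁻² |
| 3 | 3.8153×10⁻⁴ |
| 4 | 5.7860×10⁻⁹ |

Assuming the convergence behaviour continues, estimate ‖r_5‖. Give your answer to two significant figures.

5.1e-21

First estimate the order: p ≈ ln(‖r_4‖/‖r_3‖) / ln(‖r_3‖/‖r_2‖) = ln(5.7860×10⁻⁹/3.8153×10⁻⁴)/ln(3.8153×10⁻⁴/3.2218×10⁻²) = ln(1.51653e-05)/ln(0.0118421) ≈ 2.5014.
Then ‖r_5‖ ≈ ‖r_4‖·(‖r_4‖/‖r_3‖)^p = 5.7860×10⁻⁹·(1.51653e-05)^2.5014 = 5.7860×10⁻⁹·8.81822e-13 ≈ 5.102e-21.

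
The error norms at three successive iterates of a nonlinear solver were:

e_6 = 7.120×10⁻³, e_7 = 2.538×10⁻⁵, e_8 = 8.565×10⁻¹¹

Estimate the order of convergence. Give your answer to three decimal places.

2.235

p ≈ ln(e_8/e_7) / ln(e_7/e_6)
  = ln(8.565×10⁻¹¹/2.538×10⁻⁵) / ln(2.538×10⁻⁵/7.120×10⁻³)
  = ln(3.3747e-06) / ln(0.00356461)
  = -12.599204 / -5.636701 ≈ 2.235209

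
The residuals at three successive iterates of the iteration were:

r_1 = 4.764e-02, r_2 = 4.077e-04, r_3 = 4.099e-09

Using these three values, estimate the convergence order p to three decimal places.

p ≈ ln(r_3/r_2) / ln(r_2/r_1)
  = ln(4.099e-09/4.077e-04) / ln(4.077e-04/4.764e-02)
  = ln(1.0054e-05) / ln(0.00855793)
  = -11.507540 / -4.760897 ≈ 2.417095

2.417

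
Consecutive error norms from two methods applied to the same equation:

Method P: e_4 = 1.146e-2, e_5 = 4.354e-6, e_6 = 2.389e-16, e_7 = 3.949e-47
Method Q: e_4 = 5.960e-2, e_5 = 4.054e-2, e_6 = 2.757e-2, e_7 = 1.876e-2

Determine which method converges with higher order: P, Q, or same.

Method P: p ≈ ln(3.949e-47/2.389e-16)/ln(2.389e-16/4.354e-6) ≈ 3.00.
Method Q: p ≈ ln(1.876e-2/2.757e-2)/ln(2.757e-2/4.054e-2) ≈ 1.00.
Method P has the higher order (≈3.0 vs ≈1.0).

P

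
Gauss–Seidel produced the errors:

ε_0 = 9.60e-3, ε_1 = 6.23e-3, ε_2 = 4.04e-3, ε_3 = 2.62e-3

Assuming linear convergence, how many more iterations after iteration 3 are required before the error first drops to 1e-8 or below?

Rate ρ ≈ ε_3/ε_2 = 2.62e-3/4.04e-3 = 0.6485.
After j more steps, ε_{3+j} ≈ 2.62e-3·ρ^j; need ρ^j ≤ 1e-8/2.62e-3 = 3.81679e-06.
j ≥ ln(3.81679e-06)/ln(0.6485) = -12.4761/-0.43309 = 28.807.
So 29 more iterations are needed.

29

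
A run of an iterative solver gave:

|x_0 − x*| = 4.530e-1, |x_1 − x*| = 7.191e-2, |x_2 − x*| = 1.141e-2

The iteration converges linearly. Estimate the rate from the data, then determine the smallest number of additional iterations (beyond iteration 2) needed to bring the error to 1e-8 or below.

8

Rate ρ ≈ |x_2 − x*|/|x_1 − x*| = 1.141e-2/7.191e-2 = 0.1587.
After j more steps, |x_{2+j} − x*| ≈ 1.141e-2·ρ^j; need ρ^j ≤ 1e-8/1.141e-2 = 8.76424e-07.
j ≥ ln(8.76424e-07)/ln(0.1587) = -13.9474/-1.84074 = 7.577.
So 8 more iterations are needed.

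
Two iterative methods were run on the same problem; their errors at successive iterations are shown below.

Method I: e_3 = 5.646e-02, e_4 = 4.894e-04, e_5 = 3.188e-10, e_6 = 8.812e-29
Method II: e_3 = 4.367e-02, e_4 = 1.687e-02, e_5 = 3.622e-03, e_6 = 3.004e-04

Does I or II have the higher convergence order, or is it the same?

Method I: p ≈ ln(8.812e-29/3.188e-10)/ln(3.188e-10/4.894e-04) ≈ 3.00.
Method II: p ≈ ln(3.004e-04/3.622e-03)/ln(3.622e-03/1.687e-02) ≈ 1.62.
Method I has the higher order (≈3.0 vs ≈1.6).

I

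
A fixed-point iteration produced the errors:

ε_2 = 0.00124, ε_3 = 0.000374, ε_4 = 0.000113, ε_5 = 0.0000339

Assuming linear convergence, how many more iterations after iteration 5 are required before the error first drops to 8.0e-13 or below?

15

Rate ρ ≈ ε_5/ε_4 = 0.0000339/0.000113 = 0.3000.
After j more steps, ε_{5+j} ≈ 0.0000339·ρ^j; need ρ^j ≤ 8.0e-13/0.0000339 = 2.35988e-08.
j ≥ ln(2.35988e-08)/ln(0.3000) = -17.5621/-1.20397 = 14.587.
So 15 more iterations are needed.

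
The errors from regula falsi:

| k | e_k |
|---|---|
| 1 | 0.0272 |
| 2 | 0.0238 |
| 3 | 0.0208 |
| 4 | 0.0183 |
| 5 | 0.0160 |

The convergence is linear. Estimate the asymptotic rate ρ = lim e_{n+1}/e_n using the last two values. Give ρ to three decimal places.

0.874

ρ ≈ e_5/e_4 = 0.0160/0.0183 = 0.87432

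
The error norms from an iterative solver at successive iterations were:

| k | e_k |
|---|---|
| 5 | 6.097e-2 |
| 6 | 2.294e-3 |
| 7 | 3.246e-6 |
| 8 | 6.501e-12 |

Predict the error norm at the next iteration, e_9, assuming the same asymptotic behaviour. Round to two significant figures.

2.6e-23

First estimate the order: p ≈ ln(e_8/e_7) / ln(e_7/e_6) = ln(6.501e-12/3.246e-6)/ln(3.246e-6/2.294e-3) = ln(2.00277e-06)/ln(0.001415) ≈ 2.0000.
Then e_9 ≈ e_8·(e_8/e_7)^p = 6.501e-12·(2.00277e-06)^2.0000 = 6.501e-12·4.01109e-12 ≈ 2.608e-23.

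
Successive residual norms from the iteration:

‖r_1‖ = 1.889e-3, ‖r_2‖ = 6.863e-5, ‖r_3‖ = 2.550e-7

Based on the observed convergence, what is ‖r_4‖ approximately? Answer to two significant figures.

2.0e-11

First estimate the order: p ≈ ln(‖r_3‖/‖r_2‖) / ln(‖r_2‖/‖r_1‖) = ln(2.550e-7/6.863e-5)/ln(6.863e-5/1.889e-3) = ln(0.00371558)/ln(0.0363314) ≈ 1.6878.
Then ‖r_4‖ ≈ ‖r_3‖·(‖r_3‖/‖r_2‖)^p = 2.550e-7·(0.00371558)^1.6878 = 2.550e-7·7.91938e-05 ≈ 2.019e-11.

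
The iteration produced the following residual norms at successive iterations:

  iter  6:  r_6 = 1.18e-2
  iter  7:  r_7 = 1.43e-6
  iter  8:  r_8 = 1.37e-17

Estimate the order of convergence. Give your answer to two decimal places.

2.81

p ≈ ln(r_8/r_7) / ln(r_7/r_6)
  = ln(1.37e-17/1.43e-6) / ln(1.43e-6/1.18e-2)
  = ln(9.58042e-12) / ln(0.000121186)
  = -25.37130 / -9.01818 ≈ 2.81335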